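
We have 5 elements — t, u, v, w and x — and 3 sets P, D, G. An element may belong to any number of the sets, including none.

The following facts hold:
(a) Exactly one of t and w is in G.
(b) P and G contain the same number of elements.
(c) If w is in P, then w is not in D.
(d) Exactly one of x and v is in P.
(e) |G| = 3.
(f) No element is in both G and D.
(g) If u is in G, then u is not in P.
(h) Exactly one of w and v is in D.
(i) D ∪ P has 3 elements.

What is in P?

P = {t, v, w}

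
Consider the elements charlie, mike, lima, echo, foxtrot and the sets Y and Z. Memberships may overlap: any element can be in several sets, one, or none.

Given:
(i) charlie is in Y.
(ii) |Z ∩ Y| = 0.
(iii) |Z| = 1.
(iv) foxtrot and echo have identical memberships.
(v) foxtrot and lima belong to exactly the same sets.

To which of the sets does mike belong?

mike: Z

From (i): charlie ∈ Y.
Suppose mike ∈ Y: no assignment then satisfies all the clues, so mike ∉ Y.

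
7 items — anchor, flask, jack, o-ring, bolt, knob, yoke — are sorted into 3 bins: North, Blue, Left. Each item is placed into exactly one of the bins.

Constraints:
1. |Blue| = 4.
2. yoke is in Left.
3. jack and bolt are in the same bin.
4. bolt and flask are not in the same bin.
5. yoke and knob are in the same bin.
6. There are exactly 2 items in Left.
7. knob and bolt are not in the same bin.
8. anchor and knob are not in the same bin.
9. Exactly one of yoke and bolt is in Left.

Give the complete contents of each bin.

North = {flask}; Blue = {anchor, bolt, jack, o-ring}; Left = {knob, yoke}

From (2): yoke ∈ Left.
(5): knob matches yoke: knob ∉ North.
(5): knob matches yoke: knob ∉ Blue.
(5): knob matches yoke: knob ∈ Left.
(6): Left already has 2, so the rest are out.
Suppose anchor ∈ North: no assignment then satisfies all the clues, so anchor ∉ North.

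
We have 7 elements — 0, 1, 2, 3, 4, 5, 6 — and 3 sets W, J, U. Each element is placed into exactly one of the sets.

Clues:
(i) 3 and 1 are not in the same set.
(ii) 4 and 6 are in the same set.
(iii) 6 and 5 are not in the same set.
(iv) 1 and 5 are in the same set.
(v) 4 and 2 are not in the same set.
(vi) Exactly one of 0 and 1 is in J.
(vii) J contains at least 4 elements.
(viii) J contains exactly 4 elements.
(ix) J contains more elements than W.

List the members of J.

J = {0, 3, 4, 6}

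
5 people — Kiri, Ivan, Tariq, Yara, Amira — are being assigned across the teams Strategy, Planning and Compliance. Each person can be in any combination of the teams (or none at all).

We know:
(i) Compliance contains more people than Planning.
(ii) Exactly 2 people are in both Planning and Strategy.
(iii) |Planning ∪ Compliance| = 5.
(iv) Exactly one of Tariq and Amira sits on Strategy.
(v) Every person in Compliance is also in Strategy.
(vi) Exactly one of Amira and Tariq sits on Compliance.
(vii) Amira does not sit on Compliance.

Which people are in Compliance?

Compliance = {Ivan, Kiri, Tariq, Yara}

From (vii): Amira ∉ Compliance.
(vi) (exactly one): Tariq ∈ Compliance.
(v) with Tariq ∈ Compliance: Tariq ∈ Strategy.
(iv) (exactly one): Amira ∉ Strategy.
Suppose Kiri ∉ Compliance: no assignment then satisfies all the clues, so Kiri ∈ Compliance.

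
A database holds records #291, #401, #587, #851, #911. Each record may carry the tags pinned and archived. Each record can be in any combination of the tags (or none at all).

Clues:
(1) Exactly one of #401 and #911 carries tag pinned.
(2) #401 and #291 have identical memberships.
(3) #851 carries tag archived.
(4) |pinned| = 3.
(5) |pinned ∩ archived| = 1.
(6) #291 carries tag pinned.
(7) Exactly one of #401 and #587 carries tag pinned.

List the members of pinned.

From (3): #851 ∈ archived.
From (6): #291 ∈ pinned.
(2): #401 matches #291: #401 ∈ pinned.
(7) (exactly one): #587 ∉ pinned.
(1) (exactly one): #911 ∉ pinned.
(4): only 3 candidates remain for pinned, so all are in.

pinned = {#291, #401, #851}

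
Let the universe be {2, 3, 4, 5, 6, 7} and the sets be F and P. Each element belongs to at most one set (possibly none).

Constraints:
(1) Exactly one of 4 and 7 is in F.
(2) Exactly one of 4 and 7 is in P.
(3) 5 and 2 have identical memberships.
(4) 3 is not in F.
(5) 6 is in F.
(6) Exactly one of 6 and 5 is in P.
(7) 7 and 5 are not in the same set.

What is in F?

F = {6, 7}

From (4): 3 ∉ F.
From (5): 6 ∈ F.
(6) (exactly one): 5 ∈ P.
(7): 7 ∉ P.
(2) (exactly one): 4 ∈ P.
(3): 2 matches 5: 2 ∉ F.
(3): 2 matches 5: 2 ∈ P.
(1) (exactly one): 7 ∈ F.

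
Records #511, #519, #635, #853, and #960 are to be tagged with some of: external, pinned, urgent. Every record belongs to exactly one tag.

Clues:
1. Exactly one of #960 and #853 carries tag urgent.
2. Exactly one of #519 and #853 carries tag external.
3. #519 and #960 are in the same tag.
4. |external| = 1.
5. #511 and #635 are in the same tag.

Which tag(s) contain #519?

#519: urgent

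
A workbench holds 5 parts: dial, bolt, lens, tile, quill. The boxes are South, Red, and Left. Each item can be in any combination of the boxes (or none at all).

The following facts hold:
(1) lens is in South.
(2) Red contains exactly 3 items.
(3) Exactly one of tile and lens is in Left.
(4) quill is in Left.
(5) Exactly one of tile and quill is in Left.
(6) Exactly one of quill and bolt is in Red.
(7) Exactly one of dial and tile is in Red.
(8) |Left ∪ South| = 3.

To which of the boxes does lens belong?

From (1): lens ∈ South.
From (4): quill ∈ Left.
(5) (exactly one): tile ∉ Left.
(3) (exactly one): lens ∈ Left.
Suppose lens ∉ Red: no assignment then satisfies all the clues, so lens ∈ Red.

lens: Left, Red, South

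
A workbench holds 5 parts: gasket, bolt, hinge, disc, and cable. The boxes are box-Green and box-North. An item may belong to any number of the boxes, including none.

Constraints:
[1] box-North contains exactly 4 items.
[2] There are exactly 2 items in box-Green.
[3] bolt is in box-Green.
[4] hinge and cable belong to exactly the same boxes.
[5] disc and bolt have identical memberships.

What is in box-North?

box-North = {bolt, cable, disc, hinge}

From (3): bolt ∈ box-Green.
(5): disc matches bolt: disc ∈ box-Green.
(2): box-Green already has 2, so the rest are out.
Suppose gasket ∈ box-North: no assignment then satisfies all the clues, so gasket ∉ box-North.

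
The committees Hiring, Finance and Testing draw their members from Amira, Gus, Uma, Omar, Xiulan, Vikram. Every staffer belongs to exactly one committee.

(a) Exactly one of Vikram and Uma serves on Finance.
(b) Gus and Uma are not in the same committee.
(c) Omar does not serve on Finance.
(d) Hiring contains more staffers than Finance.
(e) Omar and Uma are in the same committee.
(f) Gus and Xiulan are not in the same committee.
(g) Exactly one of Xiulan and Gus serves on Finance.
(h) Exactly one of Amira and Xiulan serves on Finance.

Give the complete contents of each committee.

Hiring = {Amira, Omar, Uma}; Finance = {Vikram, Xiulan}; Testing = {Gus}

From (c): Omar ∉ Finance.
(e): Uma matches Omar: Uma ∉ Finance.
(a) (exactly one): Vikram ∈ Finance.
Suppose Amira ∉ Hiring: no assignment then satisfies all the clues, so Amira ∈ Hiring.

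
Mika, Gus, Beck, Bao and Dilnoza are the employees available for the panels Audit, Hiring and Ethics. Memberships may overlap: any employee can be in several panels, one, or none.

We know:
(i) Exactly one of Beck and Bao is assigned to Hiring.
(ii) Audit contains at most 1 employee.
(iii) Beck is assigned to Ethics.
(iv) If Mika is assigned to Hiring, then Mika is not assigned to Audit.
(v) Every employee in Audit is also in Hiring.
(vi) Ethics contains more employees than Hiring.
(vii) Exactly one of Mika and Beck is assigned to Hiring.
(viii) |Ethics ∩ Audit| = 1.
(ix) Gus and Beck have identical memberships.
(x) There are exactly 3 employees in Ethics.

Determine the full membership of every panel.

Audit = {Bao}; Hiring = {Bao, Mika}; Ethics = {Bao, Beck, Gus}

From (iii): Beck ∈ Ethics.
(ix): Gus matches Beck: Gus ∈ Ethics.
Suppose Mika ∈ Audit: no assignment then satisfies all the clues, so Mika ∉ Audit.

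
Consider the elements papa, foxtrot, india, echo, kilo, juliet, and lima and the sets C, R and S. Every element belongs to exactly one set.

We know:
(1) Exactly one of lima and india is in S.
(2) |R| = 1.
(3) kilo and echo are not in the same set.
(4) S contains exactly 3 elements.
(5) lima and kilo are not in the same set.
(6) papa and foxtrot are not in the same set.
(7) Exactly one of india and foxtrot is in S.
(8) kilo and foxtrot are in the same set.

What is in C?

C = {foxtrot, juliet, kilo}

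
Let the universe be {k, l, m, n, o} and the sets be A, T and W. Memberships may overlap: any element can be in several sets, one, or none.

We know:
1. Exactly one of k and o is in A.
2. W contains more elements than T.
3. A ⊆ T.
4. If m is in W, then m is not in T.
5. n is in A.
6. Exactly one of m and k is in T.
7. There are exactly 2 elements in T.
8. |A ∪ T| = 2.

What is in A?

A = {k, n}

From (5): n ∈ A.
(3) with n ∈ A: n ∈ T.
Suppose k ∉ A: no assignment then satisfies all the clues, so k ∈ A.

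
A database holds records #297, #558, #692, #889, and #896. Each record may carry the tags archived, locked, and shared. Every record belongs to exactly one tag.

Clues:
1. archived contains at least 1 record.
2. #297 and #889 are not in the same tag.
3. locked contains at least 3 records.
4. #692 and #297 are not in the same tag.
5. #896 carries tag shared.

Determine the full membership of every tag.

archived = {#297}; locked = {#558, #692, #889}; shared = {#896}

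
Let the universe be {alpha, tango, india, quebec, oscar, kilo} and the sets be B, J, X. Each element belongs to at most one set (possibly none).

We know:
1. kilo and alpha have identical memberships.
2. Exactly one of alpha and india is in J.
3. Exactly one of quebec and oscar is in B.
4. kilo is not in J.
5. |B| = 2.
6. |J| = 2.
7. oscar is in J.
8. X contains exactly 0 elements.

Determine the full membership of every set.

From (4): kilo ∉ J.
From (7): oscar ∈ J.
(1): alpha matches kilo: alpha ∉ J.
(2) (exactly one): india ∈ J.
(3) (exactly one): quebec ∈ B.
(6): J already has 2, so the rest are out.
(8): X already has 0, so the rest are out.
Suppose alpha ∈ B: no assignment then satisfies all the clues, so alpha ∉ B.

B = {quebec, tango}; J = {india, oscar}; X = {}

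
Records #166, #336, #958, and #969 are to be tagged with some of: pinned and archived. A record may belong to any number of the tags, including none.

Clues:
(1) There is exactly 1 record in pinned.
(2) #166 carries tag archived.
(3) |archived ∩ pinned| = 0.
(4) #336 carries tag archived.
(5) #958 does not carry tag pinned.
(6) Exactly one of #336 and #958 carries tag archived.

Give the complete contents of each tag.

pinned = {#969}; archived = {#166, #336}

From (2): #166 ∈ archived.
From (4): #336 ∈ archived.
From (5): #958 ∉ pinned.
(6) (exactly one): #958 ∉ archived.
Suppose #166 ∈ pinned: no assignment then satisfies all the clues, so #166 ∉ pinned.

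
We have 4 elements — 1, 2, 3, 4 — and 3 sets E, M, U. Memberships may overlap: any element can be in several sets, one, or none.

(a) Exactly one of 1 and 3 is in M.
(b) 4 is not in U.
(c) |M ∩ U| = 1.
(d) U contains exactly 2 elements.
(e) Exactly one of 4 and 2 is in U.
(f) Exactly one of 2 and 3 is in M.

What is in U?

From (b): 4 ∉ U.
(e) (exactly one): 2 ∈ U.
Suppose 1 ∈ U: no assignment then satisfies all the clues, so 1 ∉ U.

U = {2, 3}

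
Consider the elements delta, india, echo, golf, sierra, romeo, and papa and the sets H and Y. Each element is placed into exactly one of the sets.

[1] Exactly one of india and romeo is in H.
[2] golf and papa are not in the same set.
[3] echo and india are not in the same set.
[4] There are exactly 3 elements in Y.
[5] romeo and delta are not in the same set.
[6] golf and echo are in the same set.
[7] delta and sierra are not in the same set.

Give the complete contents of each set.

H = {echo, golf, romeo, sierra}; Y = {delta, india, papa}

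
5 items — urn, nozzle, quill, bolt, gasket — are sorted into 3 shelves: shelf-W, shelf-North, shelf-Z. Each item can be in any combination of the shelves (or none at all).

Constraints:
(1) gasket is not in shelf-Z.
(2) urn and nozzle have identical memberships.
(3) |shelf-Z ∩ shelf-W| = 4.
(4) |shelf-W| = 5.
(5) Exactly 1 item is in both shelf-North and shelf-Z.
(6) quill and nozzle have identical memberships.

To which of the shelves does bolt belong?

bolt: shelf-North, shelf-W, shelf-Z

From (1): gasket ∉ shelf-Z.
(4): only 5 candidates remain for shelf-W, so all are in.
Suppose bolt ∉ shelf-North: no assignment then satisfies all the clues, so bolt ∈ shelf-North.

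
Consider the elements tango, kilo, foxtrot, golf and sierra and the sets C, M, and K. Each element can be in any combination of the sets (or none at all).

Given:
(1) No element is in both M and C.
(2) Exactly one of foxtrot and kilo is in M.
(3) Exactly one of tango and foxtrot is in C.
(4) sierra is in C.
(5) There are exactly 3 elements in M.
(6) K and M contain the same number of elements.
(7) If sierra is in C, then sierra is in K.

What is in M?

M = {golf, kilo, tango}

From (4): sierra ∈ C.
(1) (disjoint): sierra ∉ M.
(7): sierra ∈ K.
Suppose tango ∉ M: no assignment then satisfies all the clues, so tango ∈ M.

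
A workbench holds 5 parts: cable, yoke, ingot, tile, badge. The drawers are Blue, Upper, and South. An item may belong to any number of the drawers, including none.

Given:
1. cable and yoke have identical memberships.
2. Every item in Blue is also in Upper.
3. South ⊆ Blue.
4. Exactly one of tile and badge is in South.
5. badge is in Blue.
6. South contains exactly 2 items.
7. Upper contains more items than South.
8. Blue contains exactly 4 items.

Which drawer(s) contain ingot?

ingot: Blue, South, Upper

From (5): badge ∈ Blue.
(2) with badge ∈ Blue: badge ∈ Upper.
Suppose ingot ∉ Blue: no assignment then satisfies all the clues, so ingot ∈ Blue.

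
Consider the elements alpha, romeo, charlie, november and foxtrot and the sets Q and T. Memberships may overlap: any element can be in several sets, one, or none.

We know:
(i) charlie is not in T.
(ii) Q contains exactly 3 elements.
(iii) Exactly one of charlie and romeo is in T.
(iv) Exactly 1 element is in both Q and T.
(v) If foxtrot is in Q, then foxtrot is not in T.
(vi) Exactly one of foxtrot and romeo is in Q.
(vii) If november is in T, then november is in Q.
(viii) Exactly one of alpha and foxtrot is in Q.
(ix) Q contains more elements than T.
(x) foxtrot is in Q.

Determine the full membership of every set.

Q = {charlie, foxtrot, november}; T = {november, romeo}

From (i): charlie ∉ T.
From (x): foxtrot ∈ Q.
(iii) (exactly one): romeo ∈ T.
(v): foxtrot ∉ T.
(vi) (exactly one): romeo ∉ Q.
(viii) (exactly one): alpha ∉ Q.
(ii): only 3 candidates remain for Q, so all are in.
Suppose alpha ∈ T: no assignment then satisfies all the clues, so alpha ∉ T.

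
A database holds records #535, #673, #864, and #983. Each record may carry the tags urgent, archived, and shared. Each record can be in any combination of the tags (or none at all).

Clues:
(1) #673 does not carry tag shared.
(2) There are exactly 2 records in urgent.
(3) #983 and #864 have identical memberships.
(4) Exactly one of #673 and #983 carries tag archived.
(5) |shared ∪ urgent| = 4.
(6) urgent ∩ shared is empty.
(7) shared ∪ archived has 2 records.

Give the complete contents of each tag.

urgent = {#535, #673}; archived = {#864, #983}; shared = {#864, #983}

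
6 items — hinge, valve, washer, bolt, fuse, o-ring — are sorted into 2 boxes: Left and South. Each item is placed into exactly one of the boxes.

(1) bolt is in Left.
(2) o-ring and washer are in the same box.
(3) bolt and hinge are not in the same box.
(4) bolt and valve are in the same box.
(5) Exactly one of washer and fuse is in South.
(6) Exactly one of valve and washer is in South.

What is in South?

From (1): bolt ∈ Left.
(3): hinge ∉ Left.
(4): valve matches bolt: valve ∈ Left.
(6) (exactly one): washer ∈ South.
Only one box left: hinge ∈ South.
(2): o-ring matches washer: o-ring ∉ Left.
(2): o-ring matches washer: o-ring ∈ South.
(5) (exactly one): fuse ∉ South.
Only one box left: fuse ∈ Left.

South = {hinge, o-ring, washer}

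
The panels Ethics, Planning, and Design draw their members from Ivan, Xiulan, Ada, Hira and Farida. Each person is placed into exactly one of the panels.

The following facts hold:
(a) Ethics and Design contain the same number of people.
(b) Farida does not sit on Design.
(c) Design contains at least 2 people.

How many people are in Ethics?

2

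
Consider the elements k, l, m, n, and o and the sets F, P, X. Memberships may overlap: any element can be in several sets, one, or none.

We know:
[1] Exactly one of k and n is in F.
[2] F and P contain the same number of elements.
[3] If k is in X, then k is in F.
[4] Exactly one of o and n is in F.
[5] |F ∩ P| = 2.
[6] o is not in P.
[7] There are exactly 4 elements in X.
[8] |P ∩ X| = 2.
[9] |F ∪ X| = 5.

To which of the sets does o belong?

o: F, X

From (6): o ∉ P.
Suppose o ∉ F: no assignment then satisfies all the clues, so o ∈ F.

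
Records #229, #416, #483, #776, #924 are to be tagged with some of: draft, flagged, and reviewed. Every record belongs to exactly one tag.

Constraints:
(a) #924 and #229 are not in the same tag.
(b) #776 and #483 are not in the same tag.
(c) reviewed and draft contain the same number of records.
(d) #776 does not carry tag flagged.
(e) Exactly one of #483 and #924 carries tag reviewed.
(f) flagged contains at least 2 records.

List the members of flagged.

flagged = {#229, #416, #483}

From (d): #776 ∉ flagged.
Suppose #229 ∉ flagged: no assignment then satisfies all the clues, so #229 ∈ flagged.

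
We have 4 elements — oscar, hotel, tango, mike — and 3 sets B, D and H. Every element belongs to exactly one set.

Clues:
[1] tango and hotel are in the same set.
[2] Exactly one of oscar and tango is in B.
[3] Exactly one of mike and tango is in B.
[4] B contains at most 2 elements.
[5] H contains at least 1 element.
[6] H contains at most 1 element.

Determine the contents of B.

B = {hotel, tango}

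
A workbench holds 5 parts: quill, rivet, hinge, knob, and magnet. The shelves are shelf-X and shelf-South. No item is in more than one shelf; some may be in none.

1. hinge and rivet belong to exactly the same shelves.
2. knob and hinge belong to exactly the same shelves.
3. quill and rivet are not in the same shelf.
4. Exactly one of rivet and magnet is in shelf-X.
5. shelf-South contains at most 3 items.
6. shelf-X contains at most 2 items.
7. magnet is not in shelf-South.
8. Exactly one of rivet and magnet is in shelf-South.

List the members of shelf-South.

shelf-South = {hinge, knob, rivet}

From (7): magnet ∉ shelf-South.
(8) (exactly one): rivet ∈ shelf-South.
(1): hinge matches rivet: hinge ∉ shelf-X.
(1): hinge matches rivet: hinge ∈ shelf-South.
(2): knob matches hinge: knob ∉ shelf-X.
(2): knob matches hinge: knob ∈ shelf-South.
(3): quill ∉ shelf-South.
(4) (exactly one): magnet ∈ shelf-X.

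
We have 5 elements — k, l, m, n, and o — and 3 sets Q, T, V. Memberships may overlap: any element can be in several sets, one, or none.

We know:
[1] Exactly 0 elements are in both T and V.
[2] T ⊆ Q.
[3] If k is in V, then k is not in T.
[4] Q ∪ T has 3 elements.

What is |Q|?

3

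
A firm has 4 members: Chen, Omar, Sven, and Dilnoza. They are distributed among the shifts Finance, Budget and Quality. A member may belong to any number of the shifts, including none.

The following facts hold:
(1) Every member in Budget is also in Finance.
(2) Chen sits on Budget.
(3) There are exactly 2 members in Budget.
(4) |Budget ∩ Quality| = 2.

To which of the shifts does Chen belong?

From (2): Chen ∈ Budget.
(1) with Chen ∈ Budget: Chen ∈ Finance.
Suppose Chen ∉ Quality: no assignment then satisfies all the clues, so Chen ∈ Quality.

Chen: Budget, Finance, Quality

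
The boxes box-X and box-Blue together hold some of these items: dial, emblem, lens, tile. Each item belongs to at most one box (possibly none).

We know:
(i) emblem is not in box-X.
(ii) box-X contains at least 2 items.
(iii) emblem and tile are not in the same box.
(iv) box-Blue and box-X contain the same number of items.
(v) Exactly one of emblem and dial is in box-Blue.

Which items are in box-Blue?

box-Blue = {emblem, lens}

From (i): emblem ∉ box-X.
Suppose dial ∈ box-Blue: no assignment then satisfies all the clues, so dial ∉ box-Blue.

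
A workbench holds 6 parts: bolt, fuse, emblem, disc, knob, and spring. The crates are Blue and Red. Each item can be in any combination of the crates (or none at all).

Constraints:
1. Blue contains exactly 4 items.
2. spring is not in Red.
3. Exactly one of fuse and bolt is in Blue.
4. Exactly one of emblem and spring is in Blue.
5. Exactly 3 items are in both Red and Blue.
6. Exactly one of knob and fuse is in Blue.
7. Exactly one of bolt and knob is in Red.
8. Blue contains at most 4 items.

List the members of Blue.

From (2): spring ∉ Red.
Suppose bolt ∉ Blue: no assignment then satisfies all the clues, so bolt ∈ Blue.

Blue = {bolt, disc, emblem, knob}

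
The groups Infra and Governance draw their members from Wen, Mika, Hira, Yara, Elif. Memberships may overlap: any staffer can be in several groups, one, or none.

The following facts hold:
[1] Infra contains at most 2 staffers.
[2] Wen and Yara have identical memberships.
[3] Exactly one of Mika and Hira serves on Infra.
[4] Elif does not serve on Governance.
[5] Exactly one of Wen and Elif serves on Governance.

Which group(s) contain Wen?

Wen: Governance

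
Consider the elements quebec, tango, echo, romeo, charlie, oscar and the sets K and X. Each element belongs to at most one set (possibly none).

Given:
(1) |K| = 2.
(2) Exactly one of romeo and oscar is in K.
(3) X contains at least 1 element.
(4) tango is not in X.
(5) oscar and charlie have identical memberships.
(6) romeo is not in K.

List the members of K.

From (4): tango ∉ X.
From (6): romeo ∉ K.
(2) (exactly one): oscar ∈ K.
(5): charlie matches oscar: charlie ∈ K.
(1): K already has 2, so the rest are out.

K = {charlie, oscar}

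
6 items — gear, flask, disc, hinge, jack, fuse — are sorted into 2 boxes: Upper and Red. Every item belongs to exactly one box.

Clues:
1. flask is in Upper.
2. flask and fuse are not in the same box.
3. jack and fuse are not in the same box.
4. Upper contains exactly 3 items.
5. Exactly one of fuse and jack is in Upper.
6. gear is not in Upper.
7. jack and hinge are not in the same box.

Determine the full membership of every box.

Upper = {disc, flask, jack}; Red = {fuse, gear, hinge}

From (1): flask ∈ Upper.
From (6): gear ∉ Upper.
(2): fuse ∉ Upper.
(5) (exactly one): jack ∈ Upper.
(7): hinge ∉ Upper.
Only one box left: gear ∈ Red.
Only one box left: hinge ∈ Red.
Only one box left: fuse ∈ Red.
(4): only 3 candidates remain for Upper, so all are in.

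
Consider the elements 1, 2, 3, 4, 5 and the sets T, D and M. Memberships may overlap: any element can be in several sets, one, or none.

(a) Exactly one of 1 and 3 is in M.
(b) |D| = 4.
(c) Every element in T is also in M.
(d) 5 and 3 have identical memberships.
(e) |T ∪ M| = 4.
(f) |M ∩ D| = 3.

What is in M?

M = {2, 3, 4, 5}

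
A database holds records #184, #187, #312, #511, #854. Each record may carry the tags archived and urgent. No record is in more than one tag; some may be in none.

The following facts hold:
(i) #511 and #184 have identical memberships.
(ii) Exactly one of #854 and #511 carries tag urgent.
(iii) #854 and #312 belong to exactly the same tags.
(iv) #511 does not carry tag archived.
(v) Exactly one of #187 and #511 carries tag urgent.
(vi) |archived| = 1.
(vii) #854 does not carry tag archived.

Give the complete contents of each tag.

archived = {#187}; urgent = {#184, #511}

From (iv): #511 ∉ archived.
From (vii): #854 ∉ archived.
(i): #184 matches #511: #184 ∉ archived.
(iii): #312 matches #854: #312 ∉ archived.
(vi): only 1 candidates remain for archived, so all are in.
(v) (exactly one): #511 ∈ urgent.
(i): #184 matches #511: #184 ∈ urgent.
(ii) (exactly one): #854 ∉ urgent.
(iii): #312 matches #854: #312 ∉ urgent.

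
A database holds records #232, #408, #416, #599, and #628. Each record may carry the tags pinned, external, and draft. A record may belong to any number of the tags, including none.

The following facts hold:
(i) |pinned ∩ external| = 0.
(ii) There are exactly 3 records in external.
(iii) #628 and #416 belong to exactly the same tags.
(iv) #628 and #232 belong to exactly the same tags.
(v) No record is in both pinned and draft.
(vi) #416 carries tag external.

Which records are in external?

From (vi): #416 ∈ external.
(iii): #628 matches #416: #628 ∈ external.
(iv): #232 matches #628: #232 ∈ external.
(ii): external already has 3, so the rest are out.

external = {#232, #416, #628}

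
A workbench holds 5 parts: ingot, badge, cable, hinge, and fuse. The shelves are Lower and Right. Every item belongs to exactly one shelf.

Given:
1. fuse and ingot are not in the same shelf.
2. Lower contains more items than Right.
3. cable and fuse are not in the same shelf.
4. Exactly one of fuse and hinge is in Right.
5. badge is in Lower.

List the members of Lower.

Lower = {badge, cable, hinge, ingot}

From (5): badge ∈ Lower.
Suppose ingot ∉ Lower: no assignment then satisfies all the clues, so ingot ∈ Lower.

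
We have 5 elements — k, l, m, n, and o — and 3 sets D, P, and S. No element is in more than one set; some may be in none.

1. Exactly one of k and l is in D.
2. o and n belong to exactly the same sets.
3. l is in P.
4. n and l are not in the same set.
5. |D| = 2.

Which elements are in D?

D = {k, m}

From (3): l ∈ P.
(1) (exactly one): k ∈ D.
(4): n ∉ P.
(2): o matches n: o ∉ P.
Suppose m ∉ D: no assignment then satisfies all the clues, so m ∈ D.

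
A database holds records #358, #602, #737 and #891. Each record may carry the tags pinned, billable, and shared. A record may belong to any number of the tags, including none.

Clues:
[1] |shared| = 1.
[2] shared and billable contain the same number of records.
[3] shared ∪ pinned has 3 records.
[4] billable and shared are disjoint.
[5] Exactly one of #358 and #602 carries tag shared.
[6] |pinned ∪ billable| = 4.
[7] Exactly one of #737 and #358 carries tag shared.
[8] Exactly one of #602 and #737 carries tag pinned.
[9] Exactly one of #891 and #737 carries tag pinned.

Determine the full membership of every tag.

pinned = {#358, #602, #891}; billable = {#737}; shared = {#358}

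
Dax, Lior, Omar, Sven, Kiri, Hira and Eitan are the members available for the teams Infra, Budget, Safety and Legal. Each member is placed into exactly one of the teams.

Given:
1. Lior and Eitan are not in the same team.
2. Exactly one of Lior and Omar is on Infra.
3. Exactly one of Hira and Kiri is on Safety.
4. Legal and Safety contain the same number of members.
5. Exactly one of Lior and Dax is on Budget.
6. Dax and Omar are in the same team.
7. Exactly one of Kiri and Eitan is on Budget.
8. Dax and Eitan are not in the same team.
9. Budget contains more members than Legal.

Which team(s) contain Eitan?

Eitan: Legal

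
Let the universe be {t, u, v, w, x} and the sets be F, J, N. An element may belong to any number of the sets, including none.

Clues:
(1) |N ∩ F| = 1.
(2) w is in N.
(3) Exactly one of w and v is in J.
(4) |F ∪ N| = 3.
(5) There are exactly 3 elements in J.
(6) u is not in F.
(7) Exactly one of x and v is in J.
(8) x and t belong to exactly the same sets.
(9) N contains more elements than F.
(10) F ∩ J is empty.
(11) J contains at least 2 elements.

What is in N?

N = {u, v, w}

From (2): w ∈ N.
From (6): u ∉ F.
Suppose t ∈ N: no assignment then satisfies all the clues, so t ∉ N.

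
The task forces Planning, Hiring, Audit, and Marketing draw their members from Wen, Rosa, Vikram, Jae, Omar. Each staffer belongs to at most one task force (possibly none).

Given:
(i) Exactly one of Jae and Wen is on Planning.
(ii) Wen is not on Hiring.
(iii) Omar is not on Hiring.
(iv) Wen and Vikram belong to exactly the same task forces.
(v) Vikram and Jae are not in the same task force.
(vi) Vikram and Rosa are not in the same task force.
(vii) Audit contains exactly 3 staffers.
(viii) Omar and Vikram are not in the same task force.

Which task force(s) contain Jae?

Jae: Audit

From (ii): Wen ∉ Hiring.
From (iii): Omar ∉ Hiring.
(iv): Vikram matches Wen: Vikram ∉ Hiring.
Suppose Jae ∈ Planning: no assignment then satisfies all the clues, so Jae ∉ Planning.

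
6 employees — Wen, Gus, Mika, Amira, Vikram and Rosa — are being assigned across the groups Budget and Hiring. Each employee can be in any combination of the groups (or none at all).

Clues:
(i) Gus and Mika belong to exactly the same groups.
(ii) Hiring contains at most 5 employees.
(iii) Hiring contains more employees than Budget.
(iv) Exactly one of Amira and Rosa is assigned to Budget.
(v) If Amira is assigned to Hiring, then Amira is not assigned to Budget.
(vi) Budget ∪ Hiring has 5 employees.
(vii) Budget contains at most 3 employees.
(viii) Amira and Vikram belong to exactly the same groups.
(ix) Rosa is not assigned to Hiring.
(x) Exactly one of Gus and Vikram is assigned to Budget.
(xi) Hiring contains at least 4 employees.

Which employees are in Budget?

Budget = {Gus, Mika, Rosa}

From (ix): Rosa ∉ Hiring.
Suppose Wen ∈ Budget: no assignment then satisfies all the clues, so Wen ∉ Budget.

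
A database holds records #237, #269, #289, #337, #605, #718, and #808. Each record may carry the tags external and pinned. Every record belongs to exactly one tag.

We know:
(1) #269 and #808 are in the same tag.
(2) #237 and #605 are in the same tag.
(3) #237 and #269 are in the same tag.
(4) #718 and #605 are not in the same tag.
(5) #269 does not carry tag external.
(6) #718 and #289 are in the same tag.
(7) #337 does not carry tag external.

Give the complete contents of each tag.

external = {#289, #718}; pinned = {#237, #269, #337, #605, #808}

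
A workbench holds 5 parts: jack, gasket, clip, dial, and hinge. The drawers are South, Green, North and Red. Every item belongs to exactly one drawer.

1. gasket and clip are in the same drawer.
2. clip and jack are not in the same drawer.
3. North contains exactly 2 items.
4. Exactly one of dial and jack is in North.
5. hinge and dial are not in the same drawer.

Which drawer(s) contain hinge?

hinge: North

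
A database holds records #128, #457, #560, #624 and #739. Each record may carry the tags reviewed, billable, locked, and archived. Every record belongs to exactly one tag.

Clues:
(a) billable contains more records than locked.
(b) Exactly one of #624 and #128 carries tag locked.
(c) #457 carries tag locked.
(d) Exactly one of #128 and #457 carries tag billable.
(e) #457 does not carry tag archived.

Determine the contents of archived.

archived = {}

From (c): #457 ∈ locked.
(d) (exactly one): #128 ∈ billable.
(b) (exactly one): #624 ∈ locked.
Suppose #560 ∈ archived: no assignment then satisfies all the clues, so #560 ∉ archived.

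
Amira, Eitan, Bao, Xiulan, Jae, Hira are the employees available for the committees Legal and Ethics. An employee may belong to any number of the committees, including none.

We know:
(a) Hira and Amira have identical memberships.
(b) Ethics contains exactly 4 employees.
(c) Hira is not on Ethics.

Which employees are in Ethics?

Ethics = {Bao, Eitan, Jae, Xiulan}

From (c): Hira ∉ Ethics.
(a): Amira matches Hira: Amira ∉ Ethics.
(b): only 4 candidates remain for Ethics, so all are in.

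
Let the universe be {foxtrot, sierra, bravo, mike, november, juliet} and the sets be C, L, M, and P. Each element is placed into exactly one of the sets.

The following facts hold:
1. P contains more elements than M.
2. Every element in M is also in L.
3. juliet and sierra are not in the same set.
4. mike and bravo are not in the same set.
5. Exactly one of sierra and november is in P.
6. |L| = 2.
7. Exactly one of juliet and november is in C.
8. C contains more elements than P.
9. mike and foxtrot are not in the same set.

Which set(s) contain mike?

mike: L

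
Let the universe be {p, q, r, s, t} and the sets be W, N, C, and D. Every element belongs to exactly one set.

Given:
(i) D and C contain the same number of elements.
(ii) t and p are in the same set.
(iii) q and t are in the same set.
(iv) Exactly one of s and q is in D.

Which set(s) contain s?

s: D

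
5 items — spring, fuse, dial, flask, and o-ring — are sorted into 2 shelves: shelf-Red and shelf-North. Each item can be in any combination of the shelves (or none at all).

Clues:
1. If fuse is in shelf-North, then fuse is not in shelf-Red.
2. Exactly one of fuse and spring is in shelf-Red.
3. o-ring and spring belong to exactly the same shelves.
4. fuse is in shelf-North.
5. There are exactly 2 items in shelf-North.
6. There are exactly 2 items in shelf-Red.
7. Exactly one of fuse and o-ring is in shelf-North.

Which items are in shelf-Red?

shelf-Red = {o-ring, spring}

From (4): fuse ∈ shelf-North.
(1): fuse ∉ shelf-Red.
(2) (exactly one): spring ∈ shelf-Red.
(3): o-ring matches spring: o-ring ∈ shelf-Red.
(6): shelf-Red already has 2, so the rest are out.
(7) (exactly one): o-ring ∉ shelf-North.
(3): spring matches o-ring: spring ∉ shelf-North.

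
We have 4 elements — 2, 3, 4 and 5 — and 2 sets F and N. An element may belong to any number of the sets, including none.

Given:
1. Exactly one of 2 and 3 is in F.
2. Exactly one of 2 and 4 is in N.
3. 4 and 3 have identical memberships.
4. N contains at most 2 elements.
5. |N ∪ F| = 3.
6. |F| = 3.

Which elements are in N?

N = {3, 4}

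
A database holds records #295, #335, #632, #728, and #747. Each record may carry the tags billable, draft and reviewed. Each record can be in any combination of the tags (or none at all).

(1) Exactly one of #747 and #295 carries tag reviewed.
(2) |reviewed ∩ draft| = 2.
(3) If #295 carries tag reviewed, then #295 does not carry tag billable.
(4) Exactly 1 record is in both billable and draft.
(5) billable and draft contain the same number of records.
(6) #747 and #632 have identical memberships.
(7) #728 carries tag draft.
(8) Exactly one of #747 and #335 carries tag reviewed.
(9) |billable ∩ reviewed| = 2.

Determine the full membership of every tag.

billable = {#335, #728}; draft = {#295, #728}; reviewed = {#295, #335, #728}

From (7): #728 ∈ draft.
Suppose #295 ∈ billable: no assignment then satisfies all the clues, so #295 ∉ billable.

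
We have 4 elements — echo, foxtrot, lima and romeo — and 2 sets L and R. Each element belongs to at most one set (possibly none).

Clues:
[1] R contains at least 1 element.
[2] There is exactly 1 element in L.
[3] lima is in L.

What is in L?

From (3): lima ∈ L.
(2): L already has 1, so the rest are out.

L = {lima}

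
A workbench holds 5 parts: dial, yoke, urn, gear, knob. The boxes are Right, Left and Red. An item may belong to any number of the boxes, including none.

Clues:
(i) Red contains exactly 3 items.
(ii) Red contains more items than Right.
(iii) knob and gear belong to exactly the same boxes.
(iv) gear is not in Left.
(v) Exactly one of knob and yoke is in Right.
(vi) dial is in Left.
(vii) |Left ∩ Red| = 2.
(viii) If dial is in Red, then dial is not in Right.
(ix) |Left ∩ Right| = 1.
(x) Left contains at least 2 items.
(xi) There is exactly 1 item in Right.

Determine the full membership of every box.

Right = {yoke}; Left = {dial, yoke}; Red = {dial, urn, yoke}

From (iv): gear ∉ Left.
From (vi): dial ∈ Left.
(iii): knob matches gear: knob ∉ Left.
Suppose dial ∈ Right: no assignment then satisfies all the clues, so dial ∉ Right.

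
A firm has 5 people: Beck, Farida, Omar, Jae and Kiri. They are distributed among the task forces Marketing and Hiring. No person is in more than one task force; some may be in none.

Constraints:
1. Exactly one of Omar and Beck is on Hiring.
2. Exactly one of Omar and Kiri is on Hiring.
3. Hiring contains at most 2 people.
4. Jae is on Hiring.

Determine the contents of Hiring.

Hiring = {Jae, Omar}

From (4): Jae ∈ Hiring.
Suppose Beck ∈ Hiring: no assignment then satisfies all the clues, so Beck ∉ Hiring.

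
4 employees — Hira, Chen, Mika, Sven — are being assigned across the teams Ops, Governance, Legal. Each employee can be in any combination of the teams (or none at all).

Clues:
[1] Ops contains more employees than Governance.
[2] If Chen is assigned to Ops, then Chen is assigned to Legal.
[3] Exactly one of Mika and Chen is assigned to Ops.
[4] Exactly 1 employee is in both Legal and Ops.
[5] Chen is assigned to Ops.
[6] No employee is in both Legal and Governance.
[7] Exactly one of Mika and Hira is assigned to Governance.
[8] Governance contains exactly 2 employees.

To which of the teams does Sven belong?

Sven: Governance, Ops

From (5): Chen ∈ Ops.
(2): Chen ∈ Legal.
(3) (exactly one): Mika ∉ Ops.
(6) (disjoint): Chen ∉ Governance.
Suppose Sven ∉ Ops: no assignment then satisfies all the clues, so Sven ∈ Ops.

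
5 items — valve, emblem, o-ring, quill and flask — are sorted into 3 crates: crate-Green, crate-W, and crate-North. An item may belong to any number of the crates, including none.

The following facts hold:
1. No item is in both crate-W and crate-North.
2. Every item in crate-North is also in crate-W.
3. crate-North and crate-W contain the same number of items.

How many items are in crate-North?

0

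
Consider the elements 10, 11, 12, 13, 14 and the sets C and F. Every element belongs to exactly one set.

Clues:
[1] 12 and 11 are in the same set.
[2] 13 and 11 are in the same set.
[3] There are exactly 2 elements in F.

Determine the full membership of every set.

C = {11, 12, 13}; F = {10, 14}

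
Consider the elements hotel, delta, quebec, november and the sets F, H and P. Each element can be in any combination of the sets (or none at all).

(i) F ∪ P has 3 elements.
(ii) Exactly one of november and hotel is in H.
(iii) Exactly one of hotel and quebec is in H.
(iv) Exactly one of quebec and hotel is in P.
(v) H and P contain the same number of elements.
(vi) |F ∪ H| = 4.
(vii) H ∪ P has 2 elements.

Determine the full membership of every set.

F = {delta, november, quebec}; H = {hotel}; P = {quebec}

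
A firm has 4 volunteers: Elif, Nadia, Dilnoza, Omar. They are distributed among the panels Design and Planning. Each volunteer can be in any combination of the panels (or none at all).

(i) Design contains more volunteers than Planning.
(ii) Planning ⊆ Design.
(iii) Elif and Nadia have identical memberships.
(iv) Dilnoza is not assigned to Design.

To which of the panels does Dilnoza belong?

Dilnoza: none

From (iv): Dilnoza ∉ Design.
(ii) contrapositive: Dilnoza ∉ Planning.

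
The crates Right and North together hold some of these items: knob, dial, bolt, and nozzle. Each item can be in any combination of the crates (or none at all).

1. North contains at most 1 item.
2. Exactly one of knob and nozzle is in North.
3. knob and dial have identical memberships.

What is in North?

North = {nozzle}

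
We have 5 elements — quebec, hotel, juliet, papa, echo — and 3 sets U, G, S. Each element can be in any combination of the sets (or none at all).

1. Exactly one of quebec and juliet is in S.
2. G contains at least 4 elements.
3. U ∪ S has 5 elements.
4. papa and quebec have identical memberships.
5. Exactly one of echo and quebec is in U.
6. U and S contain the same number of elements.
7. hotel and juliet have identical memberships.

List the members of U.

U = {echo, hotel, juliet}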